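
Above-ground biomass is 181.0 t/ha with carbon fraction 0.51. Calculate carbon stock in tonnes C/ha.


Formula: Carbon Stock = Biomass * Carbon Fraction
C = 181.0 t/ha * 0.51
C = 92.3 t C/ha

92.3


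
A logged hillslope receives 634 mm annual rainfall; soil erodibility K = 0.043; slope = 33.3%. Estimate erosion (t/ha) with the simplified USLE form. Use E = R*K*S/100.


Formula: E = R * K * S / 100  (simplified USLE)
R * K = 634 * 0.043 = 27.262
E = 27.262 * 33.3 / 100 = 9.08 t/ha

9.08


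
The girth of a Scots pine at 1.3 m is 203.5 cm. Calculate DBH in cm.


Formula: DBH = C / pi
DBH = 203.5 / pi
pi = 3.14159...
DBH = 64.8 cm

64.8


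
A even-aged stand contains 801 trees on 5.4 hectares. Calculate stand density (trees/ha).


Formula: Stand Density = N_trees / Area_ha
Density = 801 trees / 5.4 ha
Density = 148 trees/ha

148


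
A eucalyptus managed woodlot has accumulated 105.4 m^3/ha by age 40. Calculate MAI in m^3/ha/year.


Formula: MAI = Total Volume / Stand Age
MAI = 105.4 m^3/ha / 40 years
MAI = 2.64 m^3/ha/year

2.64


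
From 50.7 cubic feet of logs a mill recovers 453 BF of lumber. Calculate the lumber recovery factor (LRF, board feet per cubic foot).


Formula: LRF = Lumber Output (BF) / Log Input (ft^3)
LRF = 453 BF / 50.7 ft^3
LRF = 8.93 BF/ft^3

8.93


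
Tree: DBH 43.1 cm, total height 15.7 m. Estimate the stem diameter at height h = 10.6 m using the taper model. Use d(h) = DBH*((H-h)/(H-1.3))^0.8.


Taper: d(h) = DBH * ((H - h) / (H - 1.3))^0.8
Numerator = H - h = 15.7 - 10.6 = 5.1 m
Denominator = H - 1.3 = 15.7 - 1.3 = 14.4 m
Ratio = 5.1 / 14.4 = 0.35417
d = 43.1 * 0.35417^0.8 = 18.8 cm

18.8


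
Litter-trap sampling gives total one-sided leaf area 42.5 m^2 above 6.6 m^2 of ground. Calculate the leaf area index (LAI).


Formula: LAI = total leaf area / ground area  (dimensionless)
LAI = 42.5 m^2 / 6.6 m^2
LAI = 6.44

6.44


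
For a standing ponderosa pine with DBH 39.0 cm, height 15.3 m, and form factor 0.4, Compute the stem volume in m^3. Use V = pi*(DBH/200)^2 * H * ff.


Formula: V = pi * (DBH/200)^2 * H * ff
Radius = DBH/200 = 39.0/200 = 0.195 m
Radius^2 = 0.195^2 = 0.038025 m^2
V = pi * 0.038025 * 15.3 * 0.4
V = 0.731 m^3

0.731


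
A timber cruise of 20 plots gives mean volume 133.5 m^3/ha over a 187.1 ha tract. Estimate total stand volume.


Formula: Total Volume = Mean Volume per ha * Total Area
Total Volume = 133.5 m^3/ha * 187.1 ha
Total Volume = 24978 m^3

24978


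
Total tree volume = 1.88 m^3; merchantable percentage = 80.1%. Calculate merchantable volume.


Formula: MV = V_total * (merchantable_pct / 100)
Merchantable fraction = 80.1% / 100 = 0.801
MV = 1.88 m^3 * 0.801 = 1.506 m^3

1.506


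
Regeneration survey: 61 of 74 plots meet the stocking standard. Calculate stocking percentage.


Formula: Stocking % = stocked plots / total plots * 100
Stocking = 61 / 74 * 100
Stocking = 0.8243 * 100 = 82.4%

82.4


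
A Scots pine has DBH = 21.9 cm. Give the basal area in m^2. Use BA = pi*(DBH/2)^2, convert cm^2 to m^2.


Formula: BA = pi * (DBH/2)^2 / 10000  (cm^2 to m^2)
Radius = DBH/2 = 21.9/2 = 10.95 cm
BA = pi * 10.95^2 / 10000
   = 376.6848 cm^2 / 10000
   = 0.0377 m^2

0.0377


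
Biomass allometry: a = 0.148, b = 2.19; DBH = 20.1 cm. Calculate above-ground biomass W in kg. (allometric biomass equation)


Formula: W = a * DBH^b  (allometric power law)
DBH^b = 20.1^2.19 = 714.4953
W = 0.148 * 714.4953 = 105.7 kg

105.7


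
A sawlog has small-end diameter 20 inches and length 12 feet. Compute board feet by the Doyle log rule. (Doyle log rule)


Doyle: BF = (D - 4)^2 * L / 16
Adjusted diameter = 20 - 4 = 16 in
(D-4)^2 = 16^2 = 256
BF = 256 * 12 / 16 = 192 BF

192


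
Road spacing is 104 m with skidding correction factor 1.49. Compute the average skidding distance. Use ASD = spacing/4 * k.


Formula: ASD = (spacing / 4) * correction
Uncorrected distance = spacing / 4 = 104 / 4 = 26 m
ASD = 26 * 1.49 = 39 m

39


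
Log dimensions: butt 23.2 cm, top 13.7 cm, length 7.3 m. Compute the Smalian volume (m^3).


Smalian: V = (A1 + A2)/2 * L,  A = pi*(D/200)^2
A1 = pi*(23.2/200)^2 = 0.042273 m^2
A2 = pi*(13.7/200)^2 = 0.014741 m^2
V = (0.042273+0.014741)/2*7.3 = 0.2081 m^3

0.2081


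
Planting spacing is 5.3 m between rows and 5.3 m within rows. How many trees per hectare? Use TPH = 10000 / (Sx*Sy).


Formula: TPH = 10000 m^2/ha / (spacing_x * spacing_y)
Area per tree = 5.3 m * 5.3 m = 28.09 m^2
TPH = 10000 / 28.09 = 356 trees/ha

356


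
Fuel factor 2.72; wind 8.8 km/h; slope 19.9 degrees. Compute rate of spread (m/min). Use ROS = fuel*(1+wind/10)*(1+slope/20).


Formula: ROS = fuel * (1 + wind/10) * (1 + slope/20)
Wind factor = 1 + 8.8/10 = 1.88
Slope factor = 1 + 19.9/20 = 1.995
ROS = 2.72 * 1.88 * 1.995 = 10.2 m/min

10.2


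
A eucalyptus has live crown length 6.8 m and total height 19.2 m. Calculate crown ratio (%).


Formula: Crown Ratio = (Crown Length / Total Height) * 100
CR = (6.8 m / 19.2 m) * 100
CR = 0.3542 * 100 = 35.4%

35.4


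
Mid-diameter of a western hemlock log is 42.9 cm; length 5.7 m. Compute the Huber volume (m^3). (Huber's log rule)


Huber: V = Am * L,  Am = pi*(Dm/200)^2
Am = pi*(42.9/200)^2 = 0.144545 m^2
V = 0.144545*5.7 = 0.8239 m^3

0.8239


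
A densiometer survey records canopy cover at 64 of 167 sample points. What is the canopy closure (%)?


Formula: Canopy closure = covered points / total points * 100
Closure = 64 / 167 * 100
Closure = 0.3832 * 100 = 38.3%

38.3


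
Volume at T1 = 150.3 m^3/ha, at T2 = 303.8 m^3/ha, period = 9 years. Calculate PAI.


Formula: PAI = (V_T2 - V_T1) / (T2 - T1)
Volume increment = 303.8 - 150.3 = 153.5 m^3/ha
PAI = 153.5 / 9 = 17.06 m^3/ha/year

17.06


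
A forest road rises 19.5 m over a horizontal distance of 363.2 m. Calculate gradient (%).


Formula: Gradient = rise / run * 100
Gradient = 19.5 / 363.2 * 100 = 5.4%

5.4


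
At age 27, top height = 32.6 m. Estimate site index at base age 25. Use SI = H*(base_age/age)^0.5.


Formula: SI = H_dom * (base_age / age)^0.5
Age ratio = 25 / 27 = 0.92593
sqrt(age_ratio) = 0.96225
SI = 32.6 * 0.96225 = 31.4 m

31.4


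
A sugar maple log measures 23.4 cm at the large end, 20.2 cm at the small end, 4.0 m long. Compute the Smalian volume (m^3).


Smalian: V = (A1 + A2)/2 * L,  A = pi*(D/200)^2
A1 = pi*(23.4/200)^2 = 0.043005 m^2
A2 = pi*(20.2/200)^2 = 0.032047 m^2
V = (0.043005+0.032047)/2*4.0 = 0.1501 m^3

0.1501


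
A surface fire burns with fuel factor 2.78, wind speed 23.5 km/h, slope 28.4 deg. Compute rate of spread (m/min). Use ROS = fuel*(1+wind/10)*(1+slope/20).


Formula: ROS = fuel * (1 + wind/10) * (1 + slope/20)
Wind factor = 1 + 23.5/10 = 3.35
Slope factor = 1 + 28.4/20 = 2.42
ROS = 2.78 * 3.35 * 2.42 = 22.54 m/min

22.54


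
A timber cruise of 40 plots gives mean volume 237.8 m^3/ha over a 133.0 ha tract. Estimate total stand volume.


Formula: Total Volume = Mean Volume per ha * Total Area
Total Volume = 237.8 m^3/ha * 133.0 ha
Total Volume = 31627 m^3

31627


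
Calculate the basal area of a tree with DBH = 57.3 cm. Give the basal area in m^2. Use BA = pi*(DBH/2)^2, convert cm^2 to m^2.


Formula: BA = pi * (DBH/2)^2 / 10000  (cm^2 to m^2)
Radius = DBH/2 = 57.3/2 = 28.65 cm
BA = pi * 28.65^2 / 10000
   = 2578.6899 cm^2 / 10000
   = 0.2579 m^2

0.2579


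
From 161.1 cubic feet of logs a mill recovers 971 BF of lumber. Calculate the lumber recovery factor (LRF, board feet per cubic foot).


Formula: LRF = Lumber Output (BF) / Log Input (ft^3)
LRF = 971 BF / 161.1 ft^3
LRF = 6.03 BF/ft^3

6.03


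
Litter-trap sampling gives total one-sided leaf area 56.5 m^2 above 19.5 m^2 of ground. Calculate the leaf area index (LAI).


Formula: LAI = total leaf area / ground area  (dimensionless)
LAI = 56.5 m^2 / 19.5 m^2
LAI = 2.9

2.9


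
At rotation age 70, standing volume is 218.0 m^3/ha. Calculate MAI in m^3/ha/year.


Formula: MAI = Total Volume / Stand Age
MAI = 218.0 m^3/ha / 70 years
MAI = 3.11 m^3/ha/year

3.11


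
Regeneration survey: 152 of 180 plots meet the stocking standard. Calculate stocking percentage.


Formula: Stocking % = stocked plots / total plots * 100
Stocking = 152 / 180 * 100
Stocking = 0.8444 * 100 = 84.4%

84.4


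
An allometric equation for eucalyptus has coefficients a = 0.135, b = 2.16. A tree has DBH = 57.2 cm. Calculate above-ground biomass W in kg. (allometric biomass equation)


Formula: W = a * DBH^b  (allometric power law)
DBH^b = 57.2^2.16 = 6251.3731
W = 0.135 * 6251.3731 = 843.9 kg

843.9


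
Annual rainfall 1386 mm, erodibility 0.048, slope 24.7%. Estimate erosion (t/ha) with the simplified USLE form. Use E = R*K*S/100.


Formula: E = R * K * S / 100  (simplified USLE)
R * K = 1386 * 0.048 = 66.528
E = 66.528 * 24.7 / 100 = 16.43 t/ha

16.43


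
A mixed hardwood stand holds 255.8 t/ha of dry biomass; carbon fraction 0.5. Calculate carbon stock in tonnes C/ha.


Formula: Carbon Stock = Biomass * Carbon Fraction
C = 255.8 t/ha * 0.5
C = 127.9 t C/ha

127.9


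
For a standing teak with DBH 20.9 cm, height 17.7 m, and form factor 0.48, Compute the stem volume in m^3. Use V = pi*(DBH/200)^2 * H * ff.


Formula: V = pi * (DBH/200)^2 * H * ff
Radius = DBH/200 = 20.9/200 = 0.1045 m
Radius^2 = 0.1045^2 = 0.01092025 m^2
V = pi * 0.01092025 * 17.7 * 0.48
V = 0.291 m^3

0.291


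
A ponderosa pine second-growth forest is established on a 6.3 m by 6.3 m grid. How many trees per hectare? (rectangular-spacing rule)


Formula: TPH = 10000 m^2/ha / (spacing_x * spacing_y)
Area per tree = 6.3 m * 6.3 m = 39.69 m^2
TPH = 10000 / 39.69 = 252 trees/ha

252


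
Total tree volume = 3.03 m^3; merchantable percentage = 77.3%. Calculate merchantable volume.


Formula: MV = V_total * (merchantable_pct / 100)
Merchantable fraction = 77.3% / 100 = 0.773
MV = 3.03 m^3 * 0.773 = 2.342 m^3

2.342


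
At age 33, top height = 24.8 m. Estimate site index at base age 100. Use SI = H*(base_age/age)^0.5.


Formula: SI = H_dom * (base_age / age)^0.5
Age ratio = 100 / 33 = 3.0303
sqrt(age_ratio) = 1.74078
SI = 24.8 * 1.74078 = 43.2 m

43.2


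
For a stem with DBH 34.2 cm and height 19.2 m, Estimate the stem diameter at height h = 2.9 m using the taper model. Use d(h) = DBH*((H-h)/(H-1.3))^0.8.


Taper: d(h) = DBH * ((H - h) / (H - 1.3))^0.8
Numerator = H - h = 19.2 - 2.9 = 16.3 m
Denominator = H - 1.3 = 19.2 - 1.3 = 17.9 m
Ratio = 16.3 / 17.9 = 0.91061
d = 34.2 * 0.91061^0.8 = 31.7 cm

31.7


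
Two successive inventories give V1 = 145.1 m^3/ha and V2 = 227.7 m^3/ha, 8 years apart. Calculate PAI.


Formula: PAI = (V_T2 - V_T1) / (T2 - T1)
Volume increment = 227.7 - 145.1 = 82.6 m^3/ha
PAI = 82.6 / 8 = 10.33 m^3/ha/year

10.33


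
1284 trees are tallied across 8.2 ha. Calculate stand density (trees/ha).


Formula: Stand Density = N_trees / Area_ha
Density = 1284 trees / 8.2 ha
Density = 157 trees/ha

157


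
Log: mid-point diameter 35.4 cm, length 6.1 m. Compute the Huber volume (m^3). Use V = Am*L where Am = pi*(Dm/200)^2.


Huber: V = Am * L,  Am = pi*(Dm/200)^2
Am = pi*(35.4/200)^2 = 0.098423 m^2
V = 0.098423*6.1 = 0.6004 m^3

0.6004


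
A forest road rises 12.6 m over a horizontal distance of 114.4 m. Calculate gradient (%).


Formula: Gradient = rise / run * 100
Gradient = 12.6 / 114.4 * 100 = 11.0%

11.0


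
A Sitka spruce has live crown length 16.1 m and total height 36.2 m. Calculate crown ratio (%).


Formula: Crown Ratio = (Crown Length / Total Height) * 100
CR = (16.1 m / 36.2 m) * 100
CR = 0.4448 * 100 = 44.5%

44.5


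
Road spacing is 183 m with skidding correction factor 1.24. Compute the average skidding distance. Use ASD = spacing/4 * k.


Formula: ASD = (spacing / 4) * correction
Uncorrected distance = spacing / 4 = 183 / 4 = 45.75 m
ASD = 45.75 * 1.24 = 57 m

57


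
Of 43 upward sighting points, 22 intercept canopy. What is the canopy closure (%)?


Formula: Canopy closure = covered points / total points * 100
Closure = 22 / 43 * 100
Closure = 0.5116 * 100 = 51.2%

51.2


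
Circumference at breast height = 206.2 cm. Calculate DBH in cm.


Formula: DBH = C / pi
DBH = 206.2 / pi
pi = 3.14159...
DBH = 65.6 cm

65.6


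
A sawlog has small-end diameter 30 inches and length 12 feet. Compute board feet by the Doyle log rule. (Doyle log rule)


Doyle: BF = (D - 4)^2 * L / 16
Adjusted diameter = 30 - 4 = 26 in
(D-4)^2 = 26^2 = 676
BF = 676 * 12 / 16 = 507 BF

507


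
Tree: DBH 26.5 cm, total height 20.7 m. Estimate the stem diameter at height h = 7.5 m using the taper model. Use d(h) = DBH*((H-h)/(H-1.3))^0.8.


Taper: d(h) = DBH * ((H - h) / (H - 1.3))^0.8
Numerator = H - h = 20.7 - 7.5 = 13.2 m
Denominator = H - 1.3 = 20.7 - 1.3 = 19.4 m
Ratio = 13.2 / 19.4 = 0.68041
d = 26.5 * 0.68041^0.8 = 19.5 cm

19.5


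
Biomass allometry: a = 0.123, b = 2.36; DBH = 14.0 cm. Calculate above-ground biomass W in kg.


Formula: W = a * DBH^b  (allometric power law)
DBH^b = 14.0^2.36 = 506.8298
W = 0.123 * 506.8298 = 62.3 kg

62.3


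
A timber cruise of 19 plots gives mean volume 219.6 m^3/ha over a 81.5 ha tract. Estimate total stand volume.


Formula: Total Volume = Mean Volume per ha * Total Area
Total Volume = 219.6 m^3/ha * 81.5 ha
Total Volume = 17897 m^3

17897


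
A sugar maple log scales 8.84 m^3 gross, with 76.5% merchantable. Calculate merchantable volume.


Formula: MV = V_total * (merchantable_pct / 100)
Merchantable fraction = 76.5% / 100 = 0.765
MV = 8.84 m^3 * 0.765 = 6.763 m^3

6.763


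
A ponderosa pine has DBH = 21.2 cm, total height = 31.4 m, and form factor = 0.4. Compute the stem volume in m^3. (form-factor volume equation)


Formula: V = pi * (DBH/200)^2 * H * ff
Radius = DBH/200 = 21.2/200 = 0.106 m
Radius^2 = 0.106^2 = 0.011236 m^2
V = pi * 0.011236 * 31.4 * 0.4
V = 0.443 m^3

0.443


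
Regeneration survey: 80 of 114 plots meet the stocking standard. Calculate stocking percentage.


Formula: Stocking % = stocked plots / total plots * 100
Stocking = 80 / 114 * 100
Stocking = 0.7018 * 100 = 70.2%

70.2


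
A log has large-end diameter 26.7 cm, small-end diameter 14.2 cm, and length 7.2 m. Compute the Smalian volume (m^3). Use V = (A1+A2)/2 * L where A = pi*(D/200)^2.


Smalian: V = (A1 + A2)/2 * L,  A = pi*(D/200)^2
A1 = pi*(26.7/200)^2 = 0.05599 m^2
A2 = pi*(14.2/200)^2 = 0.015837 m^2
V = (0.05599+0.015837)/2*7.2 = 0.2586 m^3

0.2586


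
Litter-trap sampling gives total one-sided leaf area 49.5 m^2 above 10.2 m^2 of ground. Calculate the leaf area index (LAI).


Formula: LAI = total leaf area / ground area  (dimensionless)
LAI = 49.5 m^2 / 10.2 m^2
LAI = 4.85

4.85


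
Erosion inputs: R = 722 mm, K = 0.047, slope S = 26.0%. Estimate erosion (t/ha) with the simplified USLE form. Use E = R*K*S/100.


Formula: E = R * K * S / 100  (simplified USLE)
R * K = 722 * 0.047 = 33.934
E = 33.934 * 26.0 / 100 = 8.82 t/ha

8.82


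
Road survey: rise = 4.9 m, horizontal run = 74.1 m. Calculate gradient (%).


Formula: Gradient = rise / run * 100
Gradient = 4.9 / 74.1 * 100 = 6.6%

6.6


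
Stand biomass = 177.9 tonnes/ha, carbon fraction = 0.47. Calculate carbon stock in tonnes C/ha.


Formula: Carbon Stock = Biomass * Carbon Fraction
C = 177.9 t/ha * 0.47
C = 83.6 t C/ha

83.6


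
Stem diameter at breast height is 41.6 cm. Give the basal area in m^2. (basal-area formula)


Formula: BA = pi * (DBH/2)^2 / 10000  (cm^2 to m^2)
Radius = DBH/2 = 41.6/2 = 20.8 cm
BA = pi * 20.8^2 / 10000
   = 1359.1786 cm^2 / 10000
   = 0.1359 m^2

0.1359


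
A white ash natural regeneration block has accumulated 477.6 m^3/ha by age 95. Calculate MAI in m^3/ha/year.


Formula: MAI = Total Volume / Stand Age
MAI = 477.6 m^3/ha / 95 years
MAI = 5.03 m^3/ha/year

5.03


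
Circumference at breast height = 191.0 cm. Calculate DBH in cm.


Formula: DBH = C / pi
DBH = 191.0 / pi
pi = 3.14159...
DBH = 60.8 cm

60.8


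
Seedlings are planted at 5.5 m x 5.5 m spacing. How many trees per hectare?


Formula: TPH = 10000 m^2/ha / (spacing_x * spacing_y)
Area per tree = 5.5 m * 5.5 m = 30.25 m^2
TPH = 10000 / 30.25 = 331 trees/ha

331


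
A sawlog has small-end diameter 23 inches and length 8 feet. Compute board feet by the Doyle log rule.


Doyle: BF = (D - 4)^2 * L / 16
Adjusted diameter = 23 - 4 = 19 in
(D-4)^2 = 19^2 = 361
BF = 361 * 8 / 16 = 181 BF

181


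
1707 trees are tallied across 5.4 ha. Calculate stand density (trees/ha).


Formula: Stand Density = N_trees / Area_ha
Density = 1707 trees / 5.4 ha
Density = 316 trees/ha

316


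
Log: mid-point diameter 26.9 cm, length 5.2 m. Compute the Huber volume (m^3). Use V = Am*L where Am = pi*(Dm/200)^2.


Huber: V = Am * L,  Am = pi*(Dm/200)^2
Am = pi*(26.9/200)^2 = 0.056832 m^2
V = 0.056832*5.2 = 0.2955 m^3

0.2955


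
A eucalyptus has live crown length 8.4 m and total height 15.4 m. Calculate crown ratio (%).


Formula: Crown Ratio = (Crown Length / Total Height) * 100
CR = (8.4 m / 15.4 m) * 100
CR = 0.5455 * 100 = 54.5%

54.5


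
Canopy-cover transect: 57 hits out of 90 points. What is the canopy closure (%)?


Formula: Canopy closure = covered points / total points * 100
Closure = 57 / 90 * 100
Closure = 0.6333 * 100 = 63.3%

63.3


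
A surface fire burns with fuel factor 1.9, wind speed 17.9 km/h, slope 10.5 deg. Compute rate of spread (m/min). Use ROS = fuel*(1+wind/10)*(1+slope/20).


Formula: ROS = fuel * (1 + wind/10) * (1 + slope/20)
Wind factor = 1 + 17.9/10 = 2.79
Slope factor = 1 + 10.5/20 = 1.525
ROS = 1.9 * 2.79 * 1.525 = 8.08 m/min

8.08


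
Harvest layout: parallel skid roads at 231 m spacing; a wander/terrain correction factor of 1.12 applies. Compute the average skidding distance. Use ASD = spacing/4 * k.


Formula: ASD = (spacing / 4) * correction
Uncorrected distance = spacing / 4 = 231 / 4 = 57.75 m
ASD = 57.75 * 1.12 = 65 m

65


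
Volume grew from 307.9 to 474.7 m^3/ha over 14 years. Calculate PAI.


Formula: PAI = (V_T2 - V_T1) / (T2 - T1)
Volume increment = 474.7 - 307.9 = 166.8 m^3/ha
PAI = 166.8 / 14 = 11.91 m^3/ha/year

11.91


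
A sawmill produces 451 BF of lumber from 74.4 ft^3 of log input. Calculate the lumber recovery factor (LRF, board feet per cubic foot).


Formula: LRF = Lumber Output (BF) / Log Input (ft^3)
LRF = 451 BF / 74.4 ft^3
LRF = 6.06 BF/ft^3

6.06


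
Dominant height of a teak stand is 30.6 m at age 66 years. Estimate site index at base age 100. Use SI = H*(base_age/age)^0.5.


Formula: SI = H_dom * (base_age / age)^0.5
Age ratio = 100 / 66 = 1.51515
sqrt(age_ratio) = 1.23091
SI = 30.6 * 1.23091 = 37.7 m

37.7


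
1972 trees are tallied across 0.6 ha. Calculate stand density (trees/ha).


Formula: Stand Density = N_trees / Area_ha
Density = 1972 trees / 0.6 ha
Density = 3287 trees/ha

3287


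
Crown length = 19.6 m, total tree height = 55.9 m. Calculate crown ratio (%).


Formula: Crown Ratio = (Crown Length / Total Height) * 100
CR = (19.6 m / 55.9 m) * 100
CR = 0.3506 * 100 = 35.1%

35.1


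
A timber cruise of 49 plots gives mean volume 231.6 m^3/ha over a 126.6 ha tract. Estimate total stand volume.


Formula: Total Volume = Mean Volume per ha * Total Area
Total Volume = 231.6 m^3/ha * 126.6 ha
Total Volume = 29321 m^3

29321


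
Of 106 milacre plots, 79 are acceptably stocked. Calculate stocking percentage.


Formula: Stocking % = stocked plots / total plots * 100
Stocking = 79 / 106 * 100
Stocking = 0.7453 * 100 = 74.5%

74.5


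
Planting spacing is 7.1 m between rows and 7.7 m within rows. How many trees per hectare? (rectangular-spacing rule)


Formula: TPH = 10000 m^2/ha / (spacing_x * spacing_y)
Area per tree = 7.1 m * 7.7 m = 54.67 m^2
TPH = 10000 / 54.67 = 183 trees/ha

183


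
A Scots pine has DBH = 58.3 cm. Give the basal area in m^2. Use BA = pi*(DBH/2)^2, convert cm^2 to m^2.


Formula: BA = pi * (DBH/2)^2 / 10000  (cm^2 to m^2)
Radius = DBH/2 = 58.3/2 = 29.15 cm
BA = pi * 29.15^2 / 10000
   = 2669.482 cm^2 / 10000
   = 0.2669 m^2

0.2669


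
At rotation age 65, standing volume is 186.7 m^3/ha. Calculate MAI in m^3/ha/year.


Formula: MAI = Total Volume / Stand Age
MAI = 186.7 m^3/ha / 65 years
MAI = 2.87 m^3/ha/year

2.87


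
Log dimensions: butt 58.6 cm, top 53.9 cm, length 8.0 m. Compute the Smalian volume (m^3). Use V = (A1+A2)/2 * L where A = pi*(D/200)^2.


Smalian: V = (A1 + A2)/2 * L,  A = pi*(D/200)^2
A1 = pi*(58.6/200)^2 = 0.269703 m^2
A2 = pi*(53.9/200)^2 = 0.228175 m^2
V = (0.269703+0.228175)/2*8.0 = 1.9915 m^3

1.9915


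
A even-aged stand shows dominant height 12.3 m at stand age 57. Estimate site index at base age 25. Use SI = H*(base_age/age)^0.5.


Formula: SI = H_dom * (base_age / age)^0.5
Age ratio = 25 / 57 = 0.4386
sqrt(age_ratio) = 0.66227
SI = 12.3 * 0.66227 = 8.1 m

8.1


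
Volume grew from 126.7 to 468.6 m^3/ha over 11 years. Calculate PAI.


Formula: PAI = (V_T2 - V_T1) / (T2 - T1)
Volume increment = 468.6 - 126.7 = 341.9 m^3/ha
PAI = 341.9 / 11 = 31.08 m^3/ha/year

31.08


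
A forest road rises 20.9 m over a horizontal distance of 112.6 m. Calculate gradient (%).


Formula: Gradient = rise / run * 100
Gradient = 20.9 / 112.6 * 100 = 18.6%

18.6


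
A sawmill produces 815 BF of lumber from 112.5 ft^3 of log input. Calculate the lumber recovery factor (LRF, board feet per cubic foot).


Formula: LRF = Lumber Output (BF) / Log Input (ft^3)
LRF = 815 BF / 112.5 ft^3
LRF = 7.24 BF/ft^3

7.24


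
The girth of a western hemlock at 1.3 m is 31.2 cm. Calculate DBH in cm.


Formula: DBH = C / pi
DBH = 31.2 / pi
pi = 3.14159...
DBH = 9.9 cm

9.9


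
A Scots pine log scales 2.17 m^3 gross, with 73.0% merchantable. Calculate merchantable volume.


Formula: MV = V_total * (merchantable_pct / 100)
Merchantable fraction = 73.0% / 100 = 0.73
MV = 2.17 m^3 * 0.73 = 1.584 m^3

1.584


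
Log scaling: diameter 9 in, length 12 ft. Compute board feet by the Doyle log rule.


Doyle: BF = (D - 4)^2 * L / 16
Adjusted diameter = 9 - 4 = 5 in
(D-4)^2 = 5^2 = 25
BF = 25 * 12 / 16 = 19 BF

19


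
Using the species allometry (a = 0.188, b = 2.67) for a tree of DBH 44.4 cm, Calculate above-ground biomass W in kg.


Formula: W = a * DBH^b  (allometric power law)
DBH^b = 44.4^2.67 = 25032.9787
W = 0.188 * 25032.9787 = 4706.2 kg

4706.2


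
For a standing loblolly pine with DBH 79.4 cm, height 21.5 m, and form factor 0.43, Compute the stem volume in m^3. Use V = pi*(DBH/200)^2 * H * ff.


Formula: V = pi * (DBH/200)^2 * H * ff
Radius = DBH/200 = 79.4/200 = 0.397 m
Radius^2 = 0.397^2 = 0.157609 m^2
V = pi * 0.157609 * 21.5 * 0.43
V = 4.578 m^3

4.578


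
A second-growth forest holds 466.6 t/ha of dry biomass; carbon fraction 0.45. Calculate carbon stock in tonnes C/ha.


Formula: Carbon Stock = Biomass * Carbon Fraction
C = 466.6 t/ha * 0.45
C = 210.0 t C/ha

210.0


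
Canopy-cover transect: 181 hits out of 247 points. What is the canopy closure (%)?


Formula: Canopy closure = covered points / total points * 100
Closure = 181 / 247 * 100
Closure = 0.7328 * 100 = 73.3%

73.3


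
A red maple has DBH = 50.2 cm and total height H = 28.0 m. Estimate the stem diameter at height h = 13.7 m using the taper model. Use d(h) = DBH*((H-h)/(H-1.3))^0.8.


Taper: d(h) = DBH * ((H - h) / (H - 1.3))^0.8
Numerator = H - h = 28.0 - 13.7 = 14.3 m
Denominator = H - 1.3 = 28.0 - 1.3 = 26.7 m
Ratio = 14.3 / 26.7 = 0.53558
d = 50.2 * 0.53558^0.8 = 30.5 cm

30.5


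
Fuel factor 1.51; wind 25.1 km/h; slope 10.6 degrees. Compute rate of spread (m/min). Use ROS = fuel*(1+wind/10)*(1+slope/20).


Formula: ROS = fuel * (1 + wind/10) * (1 + slope/20)
Wind factor = 1 + 25.1/10 = 3.51
Slope factor = 1 + 10.6/20 = 1.53
ROS = 1.51 * 3.51 * 1.53 = 8.11 m/min

8.11


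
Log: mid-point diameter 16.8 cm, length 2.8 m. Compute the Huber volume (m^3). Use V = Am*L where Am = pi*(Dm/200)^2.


Huber: V = Am * L,  Am = pi*(Dm/200)^2
Am = pi*(16.8/200)^2 = 0.022167 m^2
V = 0.022167*2.8 = 0.0621 m^3

0.0621


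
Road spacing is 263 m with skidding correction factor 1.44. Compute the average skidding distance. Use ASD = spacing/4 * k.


Formula: ASD = (spacing / 4) * correction
Uncorrected distance = spacing / 4 = 263 / 4 = 65.75 m
ASD = 65.75 * 1.44 = 95 m

95


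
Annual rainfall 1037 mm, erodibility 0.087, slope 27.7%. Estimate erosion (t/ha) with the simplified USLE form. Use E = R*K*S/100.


Formula: E = R * K * S / 100  (simplified USLE)
R * K = 1037 * 0.087 = 90.219
E = 90.219 * 27.7 / 100 = 24.99 t/ha

24.99


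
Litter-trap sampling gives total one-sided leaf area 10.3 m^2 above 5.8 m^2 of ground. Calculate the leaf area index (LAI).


Formula: LAI = total leaf area / ground area  (dimensionless)
LAI = 10.3 m^2 / 5.8 m^2
LAI = 1.78

1.78


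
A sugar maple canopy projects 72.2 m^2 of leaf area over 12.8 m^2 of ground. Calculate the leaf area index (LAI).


Formula: LAI = total leaf area / ground area  (dimensionless)
LAI = 72.2 m^2 / 12.8 m^2
LAI = 5.64

5.64


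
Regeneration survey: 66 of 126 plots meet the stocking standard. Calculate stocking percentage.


Formula: Stocking % = stocked plots / total plots * 100
Stocking = 66 / 126 * 100
Stocking = 0.5238 * 100 = 52.4%

52.4


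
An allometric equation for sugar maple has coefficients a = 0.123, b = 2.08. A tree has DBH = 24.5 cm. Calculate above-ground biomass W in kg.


Formula: W = a * DBH^b  (allometric power law)
DBH^b = 24.5^2.08 = 775.2923
W = 0.123 * 775.2923 = 95.4 kg

95.4


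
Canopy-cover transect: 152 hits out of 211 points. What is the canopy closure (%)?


Formula: Canopy closure = covered points / total points * 100
Closure = 152 / 211 * 100
Closure = 0.7204 * 100 = 72.0%

72.0


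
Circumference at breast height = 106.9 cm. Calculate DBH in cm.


Formula: DBH = C / pi
DBH = 106.9 / pi
pi = 3.14159...
DBH = 34.0 cm

34.0


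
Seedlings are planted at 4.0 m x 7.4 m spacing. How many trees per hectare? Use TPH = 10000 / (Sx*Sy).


Formula: TPH = 10000 m^2/ha / (spacing_x * spacing_y)
Area per tree = 4.0 m * 7.4 m = 29.6 m^2
TPH = 10000 / 29.6 = 338 trees/ha

338


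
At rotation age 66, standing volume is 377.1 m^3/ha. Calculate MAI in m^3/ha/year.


Formula: MAI = Total Volume / Stand Age
MAI = 377.1 m^3/ha / 66 years
MAI = 5.71 m^3/ha/year

5.71


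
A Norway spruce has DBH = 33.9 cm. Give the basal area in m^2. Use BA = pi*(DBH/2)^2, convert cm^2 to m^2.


Formula: BA = pi * (DBH/2)^2 / 10000  (cm^2 to m^2)
Radius = DBH/2 = 33.9/2 = 16.95 cm
BA = pi * 16.95^2 / 10000
   = 902.5874 cm^2 / 10000
   = 0.0903 m^2

0.0903


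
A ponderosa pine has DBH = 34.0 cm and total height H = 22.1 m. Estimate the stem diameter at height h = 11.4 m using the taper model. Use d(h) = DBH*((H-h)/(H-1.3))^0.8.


Taper: d(h) = DBH * ((H - h) / (H - 1.3))^0.8
Numerator = H - h = 22.1 - 11.4 = 10.7 m
Denominator = H - 1.3 = 22.1 - 1.3 = 20.8 m
Ratio = 10.7 / 20.8 = 0.51442
d = 34.0 * 0.51442^0.8 = 20.0 cm

20.0


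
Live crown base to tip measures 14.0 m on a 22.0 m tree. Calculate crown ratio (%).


Formula: Crown Ratio = (Crown Length / Total Height) * 100
CR = (14.0 m / 22.0 m) * 100
CR = 0.6364 * 100 = 63.6%

63.6


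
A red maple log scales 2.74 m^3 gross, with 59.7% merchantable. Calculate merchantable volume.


Formula: MV = V_total * (merchantable_pct / 100)
Merchantable fraction = 59.7% / 100 = 0.597
MV = 2.74 m^3 * 0.597 = 1.636 m^3

1.636


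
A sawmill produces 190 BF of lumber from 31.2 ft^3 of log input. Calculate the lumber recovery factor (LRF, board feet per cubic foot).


Formula: LRF = Lumber Output (BF) / Log Input (ft^3)
LRF = 190 BF / 31.2 ft^3
LRF = 6.09 BF/ft^3

6.09


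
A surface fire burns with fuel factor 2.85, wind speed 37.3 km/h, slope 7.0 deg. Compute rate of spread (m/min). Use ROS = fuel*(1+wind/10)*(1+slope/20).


Formula: ROS = fuel * (1 + wind/10) * (1 + slope/20)
Wind factor = 1 + 37.3/10 = 4.73
Slope factor = 1 + 7.0/20 = 1.35
ROS = 2.85 * 4.73 * 1.35 = 18.2 m/min

18.2


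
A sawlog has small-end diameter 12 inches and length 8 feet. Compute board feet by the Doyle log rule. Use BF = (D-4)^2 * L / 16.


Doyle: BF = (D - 4)^2 * L / 16
Adjusted diameter = 12 - 4 = 8 in
(D-4)^2 = 8^2 = 64
BF = 64 * 8 / 16 = 32 BF

32


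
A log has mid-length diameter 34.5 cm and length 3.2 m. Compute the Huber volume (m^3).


Huber: V = Am * L,  Am = pi*(Dm/200)^2
Am = pi*(34.5/200)^2 = 0.093482 m^2
V = 0.093482*3.2 = 0.2991 m^3

0.2991


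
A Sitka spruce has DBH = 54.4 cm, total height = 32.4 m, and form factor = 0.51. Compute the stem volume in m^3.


Formula: V = pi * (DBH/200)^2 * H * ff
Radius = DBH/200 = 54.4/200 = 0.272 m
Radius^2 = 0.272^2 = 0.073984 m^2
V = pi * 0.073984 * 32.4 * 0.51
V = 3.841 m^3

3.841


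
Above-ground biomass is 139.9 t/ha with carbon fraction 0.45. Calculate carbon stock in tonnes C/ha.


Formula: Carbon Stock = Biomass * Carbon Fraction
C = 139.9 t/ha * 0.45
C = 63.0 t C/ha

63.0


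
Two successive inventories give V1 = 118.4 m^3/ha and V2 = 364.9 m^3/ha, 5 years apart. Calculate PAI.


Formula: PAI = (V_T2 - V_T1) / (T2 - T1)
Volume increment = 364.9 - 118.4 = 246.5 m^3/ha
PAI = 246.5 / 5 = 49.3 m^3/ha/year

49.3


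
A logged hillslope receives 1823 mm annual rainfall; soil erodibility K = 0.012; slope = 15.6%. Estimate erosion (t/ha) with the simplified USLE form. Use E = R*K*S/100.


Formula: E = R * K * S / 100  (simplified USLE)
R * K = 1823 * 0.012 = 21.876
E = 21.876 * 15.6 / 100 = 3.41 t/ha

3.41


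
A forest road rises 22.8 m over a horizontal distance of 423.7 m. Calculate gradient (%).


Formula: Gradient = rise / run * 100
Gradient = 22.8 / 423.7 * 100 = 5.4%

5.4


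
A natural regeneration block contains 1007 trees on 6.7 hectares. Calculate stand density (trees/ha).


Formula: Stand Density = N_trees / Area_ha
Density = 1007 trees / 6.7 ha
Density = 150 trees/ha

150


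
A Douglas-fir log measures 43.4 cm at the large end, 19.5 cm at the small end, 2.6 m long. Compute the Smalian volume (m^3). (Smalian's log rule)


Smalian: V = (A1 + A2)/2 * L,  A = pi*(D/200)^2
A1 = pi*(43.4/200)^2 = 0.147934 m^2
A2 = pi*(19.5/200)^2 = 0.029865 m^2
V = (0.147934+0.029865)/2*2.6 = 0.2311 m^3

0.2311


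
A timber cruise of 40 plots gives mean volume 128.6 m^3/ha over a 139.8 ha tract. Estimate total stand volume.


Formula: Total Volume = Mean Volume per ha * Total Area
Total Volume = 128.6 m^3/ha * 139.8 ha
Total Volume = 17978 m^3

17978


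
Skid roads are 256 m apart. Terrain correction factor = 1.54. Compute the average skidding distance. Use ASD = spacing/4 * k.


Formula: ASD = (spacing / 4) * correction
Uncorrected distance = spacing / 4 = 256 / 4 = 64 m
ASD = 64 * 1.54 = 99 m

99


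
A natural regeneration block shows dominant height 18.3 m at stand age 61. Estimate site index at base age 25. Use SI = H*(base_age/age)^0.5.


Formula: SI = H_dom * (base_age / age)^0.5
Age ratio = 25 / 61 = 0.40984
sqrt(age_ratio) = 0.64018
SI = 18.3 * 0.64018 = 11.7 m

11.7


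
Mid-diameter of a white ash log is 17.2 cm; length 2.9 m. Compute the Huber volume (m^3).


Huber: V = Am * L,  Am = pi*(Dm/200)^2
Am = pi*(17.2/200)^2 = 0.023235 m^2
V = 0.023235*2.9 = 0.0674 m^3

0.0674


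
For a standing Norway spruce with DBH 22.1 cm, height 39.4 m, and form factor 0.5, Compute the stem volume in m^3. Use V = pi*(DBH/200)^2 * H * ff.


Formula: V = pi * (DBH/200)^2 * H * ff
Radius = DBH/200 = 22.1/200 = 0.1105 m
Radius^2 = 0.1105^2 = 0.01221025 m^2
V = pi * 0.01221025 * 39.4 * 0.5
V = 0.756 m^3

0.756


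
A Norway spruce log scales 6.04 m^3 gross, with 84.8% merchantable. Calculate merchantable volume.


Formula: MV = V_total * (merchantable_pct / 100)
Merchantable fraction = 84.8% / 100 = 0.848
MV = 6.04 m^3 * 0.848 = 5.122 m^3

5.122


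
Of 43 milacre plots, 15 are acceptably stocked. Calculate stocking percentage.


Formula: Stocking % = stocked plots / total plots * 100
Stocking = 15 / 43 * 100
Stocking = 0.3488 * 100 = 34.9%

34.9


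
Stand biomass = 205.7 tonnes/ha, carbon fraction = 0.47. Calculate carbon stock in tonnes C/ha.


Formula: Carbon Stock = Biomass * Carbon Fraction
C = 205.7 t/ha * 0.47
C = 96.7 t C/ha

96.7


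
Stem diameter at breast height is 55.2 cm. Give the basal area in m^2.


Formula: BA = pi * (DBH/2)^2 / 10000  (cm^2 to m^2)
Radius = DBH/2 = 55.2/2 = 27.6 cm
BA = pi * 27.6^2 / 10000
   = 2393.1396 cm^2 / 10000
   = 0.2393 m^2

0.2393


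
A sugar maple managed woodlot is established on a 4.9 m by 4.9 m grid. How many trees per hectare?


Formula: TPH = 10000 m^2/ha / (spacing_x * spacing_y)
Area per tree = 4.9 m * 4.9 m = 24.01 m^2
TPH = 10000 / 24.01 = 416 trees/ha

416


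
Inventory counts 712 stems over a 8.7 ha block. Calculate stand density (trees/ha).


Formula: Stand Density = N_trees / Area_ha
Density = 712 trees / 8.7 ha
Density = 82 trees/ha

82


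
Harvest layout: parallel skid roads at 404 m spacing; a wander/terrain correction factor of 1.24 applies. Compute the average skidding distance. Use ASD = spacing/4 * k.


Formula: ASD = (spacing / 4) * correction
Uncorrected distance = spacing / 4 = 404 / 4 = 101 m
ASD = 101 * 1.24 = 125 m

125


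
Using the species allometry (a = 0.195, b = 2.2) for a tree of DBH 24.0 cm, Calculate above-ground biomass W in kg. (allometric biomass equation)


Formula: W = a * DBH^b  (allometric power law)
DBH^b = 24.0^2.2 = 1087.5888
W = 0.195 * 1087.5888 = 212.1 kg

212.1


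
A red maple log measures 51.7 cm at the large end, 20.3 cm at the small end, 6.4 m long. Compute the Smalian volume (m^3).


Smalian: V = (A1 + A2)/2 * L,  A = pi*(D/200)^2
A1 = pi*(51.7/200)^2 = 0.209928 m^2
A2 = pi*(20.3/200)^2 = 0.032365 m^2
V = (0.209928+0.032365)/2*6.4 = 0.7753 m^3

0.7753


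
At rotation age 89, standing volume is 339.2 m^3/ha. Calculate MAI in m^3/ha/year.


Formula: MAI = Total Volume / Stand Age
MAI = 339.2 m^3/ha / 89 years
MAI = 3.81 m^3/ha/year

3.81


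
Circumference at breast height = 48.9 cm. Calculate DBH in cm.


Formula: DBH = C / pi
DBH = 48.9 / pi
pi = 3.14159...
DBH = 15.6 cm

15.6


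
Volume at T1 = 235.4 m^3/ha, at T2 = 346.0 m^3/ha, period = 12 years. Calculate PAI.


Formula: PAI = (V_T2 - V_T1) / (T2 - T1)
Volume increment = 346.0 - 235.4 = 110.6 m^3/ha
PAI = 110.6 / 12 = 9.22 m^3/ha/year

9.22


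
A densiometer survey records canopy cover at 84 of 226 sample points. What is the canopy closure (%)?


Formula: Canopy closure = covered points / total points * 100
Closure = 84 / 226 * 100
Closure = 0.3717 * 100 = 37.2%

37.2


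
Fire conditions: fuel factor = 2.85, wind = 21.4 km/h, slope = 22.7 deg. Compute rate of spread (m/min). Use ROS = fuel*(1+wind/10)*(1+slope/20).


Formula: ROS = fuel * (1 + wind/10) * (1 + slope/20)
Wind factor = 1 + 21.4/10 = 3.14
Slope factor = 1 + 22.7/20 = 2.135
ROS = 2.85 * 3.14 * 2.135 = 19.11 m/min

19.11


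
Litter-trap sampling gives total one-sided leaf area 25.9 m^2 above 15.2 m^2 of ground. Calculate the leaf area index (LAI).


Formula: LAI = total leaf area / ground area  (dimensionless)
LAI = 25.9 m^2 / 15.2 m^2
LAI = 1.7

1.7


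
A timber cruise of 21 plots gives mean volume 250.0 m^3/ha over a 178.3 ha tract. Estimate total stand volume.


Formula: Total Volume = Mean Volume per ha * Total Area
Total Volume = 250.0 m^3/ha * 178.3 ha
Total Volume = 44575 m^3

44575


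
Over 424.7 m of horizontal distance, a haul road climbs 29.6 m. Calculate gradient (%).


Formula: Gradient = rise / run * 100
Gradient = 29.6 / 424.7 * 100 = 7.0%

7.0


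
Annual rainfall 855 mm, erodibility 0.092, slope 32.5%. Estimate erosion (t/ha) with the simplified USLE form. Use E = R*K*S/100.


Formula: E = R * K * S / 100  (simplified USLE)
R * K = 855 * 0.092 = 78.66
E = 78.66 * 32.5 / 100 = 25.56 t/ha

25.56


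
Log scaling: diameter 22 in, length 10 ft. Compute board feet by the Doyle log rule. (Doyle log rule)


Doyle: BF = (D - 4)^2 * L / 16
Adjusted diameter = 22 - 4 = 18 in
(D-4)^2 = 18^2 = 324
BF = 324 * 10 / 16 = 203 BF

203


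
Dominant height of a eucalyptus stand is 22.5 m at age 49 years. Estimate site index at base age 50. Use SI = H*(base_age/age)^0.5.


Formula: SI = H_dom * (base_age / age)^0.5
Age ratio = 50 / 49 = 1.02041
sqrt(age_ratio) = 1.01015
SI = 22.5 * 1.01015 = 22.7 m

22.7


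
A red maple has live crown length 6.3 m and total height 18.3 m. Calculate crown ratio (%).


Formula: Crown Ratio = (Crown Length / Total Height) * 100
CR = (6.3 m / 18.3 m) * 100
CR = 0.3443 * 100 = 34.4%

34.4


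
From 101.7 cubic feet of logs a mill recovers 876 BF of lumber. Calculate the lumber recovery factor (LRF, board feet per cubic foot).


Formula: LRF = Lumber Output (BF) / Log Input (ft^3)
LRF = 876 BF / 101.7 ft^3
LRF = 8.61 BF/ft^3

8.61


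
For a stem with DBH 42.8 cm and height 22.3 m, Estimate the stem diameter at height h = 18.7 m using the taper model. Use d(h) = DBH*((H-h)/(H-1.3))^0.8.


Taper: d(h) = DBH * ((H - h) / (H - 1.3))^0.8
Numerator = H - h = 22.3 - 18.7 = 3.6 m
Denominator = H - 1.3 = 22.3 - 1.3 = 21.0 m
Ratio = 3.6 / 21.0 = 0.17143
d = 42.8 * 0.17143^0.8 = 10.4 cm

10.4


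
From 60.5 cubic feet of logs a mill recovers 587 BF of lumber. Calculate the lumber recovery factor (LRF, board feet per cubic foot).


Formula: LRF = Lumber Output (BF) / Log Input (ft^3)
LRF = 587 BF / 60.5 ft^3
LRF = 9.7 BF/ft^3

9.7


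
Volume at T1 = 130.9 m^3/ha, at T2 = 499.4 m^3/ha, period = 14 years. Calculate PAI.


Formula: PAI = (V_T2 - V_T1) / (T2 - T1)
Volume increment = 499.4 - 130.9 = 368.5 m^3/ha
PAI = 368.5 / 14 = 26.32 m^3/ha/year

26.32


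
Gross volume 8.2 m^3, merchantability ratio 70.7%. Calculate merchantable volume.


Formula: MV = V_total * (merchantable_pct / 100)
Merchantable fraction = 70.7% / 100 = 0.707
MV = 8.2 m^3 * 0.707 = 5.797 m^3

5.797


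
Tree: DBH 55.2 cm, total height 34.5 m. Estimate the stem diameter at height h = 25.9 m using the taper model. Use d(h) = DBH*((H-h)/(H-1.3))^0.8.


Taper: d(h) = DBH * ((H - h) / (H - 1.3))^0.8
Numerator = H - h = 34.5 - 25.9 = 8.6 m
Denominator = H - 1.3 = 34.5 - 1.3 = 33.2 m
Ratio = 8.6 / 33.2 = 0.25904
d = 55.2 * 0.25904^0.8 = 18.7 cm

18.7


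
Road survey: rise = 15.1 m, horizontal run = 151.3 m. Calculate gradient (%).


Formula: Gradient = rise / run * 100
Gradient = 15.1 / 151.3 * 100 = 10.0%

10.0


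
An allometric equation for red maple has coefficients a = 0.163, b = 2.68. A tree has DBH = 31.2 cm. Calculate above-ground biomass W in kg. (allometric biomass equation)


Formula: W = a * DBH^b  (allometric power law)
DBH^b = 31.2^2.68 = 10100.3009
W = 0.163 * 10100.3009 = 1646.3 kg

1646.3


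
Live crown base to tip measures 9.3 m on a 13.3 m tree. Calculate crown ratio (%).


Formula: Crown Ratio = (Crown Length / Total Height) * 100
CR = (9.3 m / 13.3 m) * 100
CR = 0.6992 * 100 = 69.9%

69.9


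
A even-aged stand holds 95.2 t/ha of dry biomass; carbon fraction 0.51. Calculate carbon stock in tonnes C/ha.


Formula: Carbon Stock = Biomass * Carbon Fraction
C = 95.2 t/ha * 0.51
C = 48.6 t C/ha

48.6


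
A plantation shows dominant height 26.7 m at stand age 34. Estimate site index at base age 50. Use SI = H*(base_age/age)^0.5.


Formula: SI = H_dom * (base_age / age)^0.5
Age ratio = 50 / 34 = 1.47059
sqrt(age_ratio) = 1.21268
SI = 26.7 * 1.21268 = 32.4 m

32.4


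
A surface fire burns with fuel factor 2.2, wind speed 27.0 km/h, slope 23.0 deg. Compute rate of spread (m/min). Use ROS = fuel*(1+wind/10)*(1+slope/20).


Formula: ROS = fuel * (1 + wind/10) * (1 + slope/20)
Wind factor = 1 + 27.0/10 = 3.7
Slope factor = 1 + 23.0/20 = 2.15
ROS = 2.2 * 3.7 * 2.15 = 17.5 m/min

17.5
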